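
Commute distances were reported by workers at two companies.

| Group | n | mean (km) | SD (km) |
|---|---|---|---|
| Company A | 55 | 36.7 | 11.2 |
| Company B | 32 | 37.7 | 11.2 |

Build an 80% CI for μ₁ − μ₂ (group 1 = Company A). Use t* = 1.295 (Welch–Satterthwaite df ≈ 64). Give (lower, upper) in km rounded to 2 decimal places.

SE₁ = s₁/√n₁ = 11.2/√55 = 1.5102; SE₂ = 11.2/√32 = 1.9799.
Independent samples, unequal variances: SE_diff = √(SE₁² + SE₂²) = √(2.28070404 + 3.92000401) = 2.4901.
t* = 1.295, so margin of error = 1.295 × 2.4901 = 3.2247.
Difference in means = 36.7 − 37.7 = -1.0000.
-1.0000 ± 3.2247 → (-4.22, 2.22).

(-4.22, 2.22)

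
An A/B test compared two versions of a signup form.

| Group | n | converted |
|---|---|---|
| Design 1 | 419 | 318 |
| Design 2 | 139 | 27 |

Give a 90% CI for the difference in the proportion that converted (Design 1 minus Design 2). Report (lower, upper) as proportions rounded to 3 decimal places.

p̂₁ = 318/419 = 0.7589 and p̂₂ = 27/139 = 0.1942.
SE₁ = √(p̂₁(1−p̂₁)/n₁) = √(0.7589·0.2411/419) = 0.02090; SE₂ = √(0.1942·0.8058/139) = 0.03355.
Independent samples: SE of the difference = √(SE₁² + SE₂²) = √(0.00043681 + 0.0011256025) = 0.03953.
z* for 90% confidence is 1.645, so the margin of error is 1.645 × 0.03953 = 0.06503.
Point estimate p̂₁ − p̂₂ = 0.7589 − 0.1942 = 0.5647.
0.5647 ± 0.06503 → (0.500, 0.630).

(0.500, 0.630)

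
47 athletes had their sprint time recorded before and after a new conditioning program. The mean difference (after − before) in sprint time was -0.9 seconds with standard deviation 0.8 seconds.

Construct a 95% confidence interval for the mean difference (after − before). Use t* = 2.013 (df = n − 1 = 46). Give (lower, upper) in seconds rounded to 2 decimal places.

Paired design: SE = s_d/√n = 0.8/√47 = 0.1167.
t* = 2.013; margin of error = 2.013 × 0.1167 = 0.2349.
-0.9 ± 0.2349 → (-1.13, -0.67).

(-1.13, -0.67)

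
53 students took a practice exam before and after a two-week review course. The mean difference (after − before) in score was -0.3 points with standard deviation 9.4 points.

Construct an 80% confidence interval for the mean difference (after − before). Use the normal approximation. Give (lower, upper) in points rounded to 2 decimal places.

This is a matched-pairs design, so SE = s_d/√n = 9.4/√53 = 1.2912.
Margin = 1.282 × 1.2912 = 1.6553; the interval is -0.3 ± 1.6553 = (-1.96, 1.36).

(-1.96, 1.36)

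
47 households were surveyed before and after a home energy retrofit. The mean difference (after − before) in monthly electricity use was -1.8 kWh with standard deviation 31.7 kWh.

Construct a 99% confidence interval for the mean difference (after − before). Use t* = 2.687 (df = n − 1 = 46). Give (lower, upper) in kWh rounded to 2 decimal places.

(-14.22, 10.62)

Paired design: SE = s_d/√n = 31.7/√47 = 4.6239.
t* = 2.687; margin of error = 2.687 × 4.6239 = 12.4244.
-1.8 ± 12.4244 → (-14.22, 10.62).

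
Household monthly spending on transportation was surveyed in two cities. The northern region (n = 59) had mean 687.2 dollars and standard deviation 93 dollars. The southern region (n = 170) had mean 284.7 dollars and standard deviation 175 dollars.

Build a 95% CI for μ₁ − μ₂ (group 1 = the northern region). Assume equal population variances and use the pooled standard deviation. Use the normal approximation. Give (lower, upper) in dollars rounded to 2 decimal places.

s_p = √[((n₁−1)s₁² + (n₂−1)s₂²)/(n₁+n₂−2)] = √[(58·93² + 169·175²)/227] = 158.1455.
SE = 158.1455·√(1/59 + 1/170) = 23.8959.
With z* = 1.960, margin = 1.960 × 23.8959 = 46.8360.
x̄₁ − x̄₂ = 687.2 − 284.7 = 402.5000; interval 402.5000 ± 46.8360 = (355.66, 449.34).

(355.66, 449.34)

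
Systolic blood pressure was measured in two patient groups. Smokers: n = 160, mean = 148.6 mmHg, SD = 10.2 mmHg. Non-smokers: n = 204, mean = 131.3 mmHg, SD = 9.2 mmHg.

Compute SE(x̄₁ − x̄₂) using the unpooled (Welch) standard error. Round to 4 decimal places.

SE₁ = s₁/√n₁ = 10.2/√160 = 0.8064; SE₂ = 9.2/√204 = 0.6441.
Independent samples, unequal variances: SE_diff = √(SE₁² + SE₂²) = √(0.65028096 + 0.41486481) = 1.0321.

1.0321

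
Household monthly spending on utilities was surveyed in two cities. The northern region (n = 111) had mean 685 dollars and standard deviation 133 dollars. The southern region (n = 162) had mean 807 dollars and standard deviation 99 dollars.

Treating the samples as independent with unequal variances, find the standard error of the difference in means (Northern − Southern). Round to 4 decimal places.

14.8277

Per-group SEs: s₁/√n₁ = 133/√111 = 12.6238, s₂/√n₂ = 99/√162 = 7.7782.
Unpooled SE of the difference: √(159.36032644 + 60.50039524) = 14.8277.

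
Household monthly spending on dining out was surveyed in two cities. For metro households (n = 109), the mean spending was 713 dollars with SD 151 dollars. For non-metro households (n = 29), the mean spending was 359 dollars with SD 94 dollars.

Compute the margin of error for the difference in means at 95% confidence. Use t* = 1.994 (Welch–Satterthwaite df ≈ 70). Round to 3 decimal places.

45.202

SE₁ = s₁/√n₁ = 151/√109 = 14.4632; SE₂ = 94/√29 = 17.4554.
Independent samples, unequal variances: SE_diff = √(SE₁² + SE₂²) = √(209.18415424 + 304.69098916) = 22.6688.
t* = 1.994, so margin of error = 1.994 × 22.6688 = 45.2016.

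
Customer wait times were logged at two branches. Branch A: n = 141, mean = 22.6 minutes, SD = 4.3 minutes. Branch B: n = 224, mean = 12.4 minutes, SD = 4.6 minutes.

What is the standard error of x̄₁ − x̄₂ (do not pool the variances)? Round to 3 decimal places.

Standard errors of each mean: 4.3/√141 = 0.3621 and 4.6/√224 = 0.3074.
SE(x̄₁ − x̄₂) = √(0.3621² + 0.3074²) = 0.4750 for independent samples with unequal variances.

0.475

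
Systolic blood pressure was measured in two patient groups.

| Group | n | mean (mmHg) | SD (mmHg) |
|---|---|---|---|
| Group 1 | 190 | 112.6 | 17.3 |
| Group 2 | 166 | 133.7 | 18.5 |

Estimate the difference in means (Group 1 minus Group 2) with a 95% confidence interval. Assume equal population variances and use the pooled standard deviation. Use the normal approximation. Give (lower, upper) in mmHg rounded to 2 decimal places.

(-24.82, -17.38)

Pooled variance s_p² = [189·17.3² + 165·18.5²] / (190+166−2) = 319.3137, so s_p = 17.8694.
SE_diff = s_p·√(1/n₁ + 1/n₂) = 17.8694·√(1/190 + 1/166) = 1.8985.
z* = 1.960; margin = 1.960 × 1.8985 = 3.7211.
Difference = 112.6 − 133.7 = -21.1000.
-21.1000 ± 3.7211 → (-24.82, -17.38).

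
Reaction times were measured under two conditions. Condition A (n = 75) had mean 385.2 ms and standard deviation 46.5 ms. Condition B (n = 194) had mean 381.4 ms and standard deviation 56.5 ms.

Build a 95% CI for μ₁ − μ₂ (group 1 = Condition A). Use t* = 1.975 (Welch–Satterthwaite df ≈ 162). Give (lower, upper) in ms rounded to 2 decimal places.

Standard errors of each mean: 46.5/√75 = 5.3694 and 56.5/√194 = 4.0565.
SE(x̄₁ − x̄₂) = √(5.3694² + 4.0565²) = 6.7295 for independent samples with unequal variances.
With t* = 1.975, the margin is 1.975 × 6.7295 = 13.2908.
x̄₁ − x̄₂ = 385.2 − 381.4 = 3.8000; the interval is 3.8000 ± 13.2908 = (-9.49, 17.09).

(-9.49, 17.09)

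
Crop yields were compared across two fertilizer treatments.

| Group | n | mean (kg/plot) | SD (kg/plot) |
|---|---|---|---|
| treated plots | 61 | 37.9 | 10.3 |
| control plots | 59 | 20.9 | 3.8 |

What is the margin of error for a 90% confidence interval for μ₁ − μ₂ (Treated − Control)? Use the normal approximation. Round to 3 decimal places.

2.317

Standard errors of each mean: 10.3/√61 = 1.3188 and 3.8/√59 = 0.4947.
SE(x̄₁ − x̄₂) = √(1.3188² + 0.4947²) = 1.4085 for independent samples with unequal variances.
With z* = 1.645, the margin is 1.645 × 1.4085 = 2.3170.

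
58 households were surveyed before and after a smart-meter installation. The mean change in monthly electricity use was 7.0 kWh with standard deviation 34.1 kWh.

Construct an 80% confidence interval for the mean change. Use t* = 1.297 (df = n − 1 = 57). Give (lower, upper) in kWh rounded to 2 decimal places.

(1.19, 12.81)

Paired design: SE = s_d/√n = 34.1/√58 = 4.4775.
t* = 1.297; margin of error = 1.297 × 4.4775 = 5.8073.
7.0 ± 5.8073 → (1.19, 12.81).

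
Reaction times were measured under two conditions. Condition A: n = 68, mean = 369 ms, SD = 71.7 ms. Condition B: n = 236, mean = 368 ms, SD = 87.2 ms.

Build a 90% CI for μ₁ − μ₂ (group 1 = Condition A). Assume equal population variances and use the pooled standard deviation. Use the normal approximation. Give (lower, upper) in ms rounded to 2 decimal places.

s_p = √[((n₁−1)s₁² + (n₂−1)s₂²)/(n₁+n₂−2)] = √[(67·71.7² + 235·87.2²)/302] = 84.0085.
SE = 84.0085·√(1/68 + 1/236) = 11.5624.
With z* = 1.645, margin = 1.645 × 11.5624 = 19.0201.
x̄₁ − x̄₂ = 369 − 368 = 1.0000; interval 1.0000 ± 19.0201 = (-18.02, 20.02).

(-18.02, 20.02)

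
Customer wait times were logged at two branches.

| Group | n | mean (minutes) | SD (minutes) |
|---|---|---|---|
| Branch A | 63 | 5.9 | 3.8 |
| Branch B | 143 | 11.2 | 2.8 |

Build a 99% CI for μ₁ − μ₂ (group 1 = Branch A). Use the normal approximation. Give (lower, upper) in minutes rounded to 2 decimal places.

Per-group SEs: s₁/√n₁ = 3.8/√63 = 0.4788, s₂/√n₂ = 2.8/√143 = 0.2341.
Unpooled SE of the difference: √(0.22924944 + 0.05480281) = 0.5330.
Margin of error = z* · SE = 2.576 × 0.5330 = 1.3730.
x̄₁ − x̄₂ = 5.9 − 11.2 = -5.3000.
CI: -5.3000 ± 1.3730 = (-6.67, -3.93).

(-6.67, -3.93)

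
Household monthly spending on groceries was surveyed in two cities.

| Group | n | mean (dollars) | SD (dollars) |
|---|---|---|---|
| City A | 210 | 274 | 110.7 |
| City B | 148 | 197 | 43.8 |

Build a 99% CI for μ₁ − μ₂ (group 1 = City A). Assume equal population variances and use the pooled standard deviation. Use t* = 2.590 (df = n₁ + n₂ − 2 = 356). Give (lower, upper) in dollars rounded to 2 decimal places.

Pooled variance s_p² = [209·110.7² + 147·43.8²] / (210+148−2) = 7986.5143, so s_p = 89.3673.
SE_diff = s_p·√(1/n₁ + 1/n₂) = 89.3673·√(1/210 + 1/148) = 9.5913.
t* = 2.590; margin = 2.590 × 9.5913 = 24.8415.
Difference = 274 − 197 = 77.0000.
77.0000 ± 24.8415 → (52.16, 101.84).

(52.16, 101.84)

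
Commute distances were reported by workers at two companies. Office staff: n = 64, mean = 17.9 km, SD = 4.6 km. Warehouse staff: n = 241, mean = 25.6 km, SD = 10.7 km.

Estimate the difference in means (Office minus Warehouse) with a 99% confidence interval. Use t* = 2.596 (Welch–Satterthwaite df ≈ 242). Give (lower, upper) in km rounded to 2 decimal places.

(-10.03, -5.37)

Per-group SEs: s₁/√n₁ = 4.6/√64 = 0.5750, s₂/√n₂ = 10.7/√241 = 0.6892.
Unpooled SE of the difference: √(0.330625 + 0.47499664) = 0.8976.
Margin of error = t* · SE = 2.596 × 0.8976 = 2.3302.
x̄₁ − x̄₂ = 17.9 − 25.6 = -7.7000.
CI: -7.7000 ± 2.3302 = (-10.03, -5.37).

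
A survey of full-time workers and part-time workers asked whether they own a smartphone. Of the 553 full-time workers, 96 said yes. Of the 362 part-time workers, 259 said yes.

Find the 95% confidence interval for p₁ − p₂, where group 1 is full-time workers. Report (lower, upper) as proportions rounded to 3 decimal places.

First, p̂₁ = 96/553 = 0.1736; p̂₂ = 259/362 = 0.7155.
The two standard errors are √(0.1736×0.8264/553) = 0.01611 and √(0.7155×0.2845/362) = 0.02371.
Because the samples are independent, SE_diff = √(0.01611² + 0.02371²) = 0.02867.
Using z* = 1.960 for 95%, ME = 1.960 × 0.02867 = 0.05619.
p̂₁ − p̂₂ = -0.5419; interval -0.5419 ± 0.05619 gives (-0.598, -0.486).

(-0.598, -0.486)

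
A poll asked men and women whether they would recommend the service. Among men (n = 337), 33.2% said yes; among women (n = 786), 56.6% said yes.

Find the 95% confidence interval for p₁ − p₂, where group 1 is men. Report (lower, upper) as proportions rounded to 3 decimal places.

Each SE is √(p̂(1−p̂)/n): √(0.3320·0.6680/337) = 0.02565 and √(0.5660·0.4340/786) = 0.01768.
SE(p̂₁ − p̂₂) = √(SE₁² + SE₂²) = √(0.0006579225 + 0.0003125824) = 0.03115, since the two samples are independent.
At 95% confidence z* = 1.960; margin = 1.960 × 0.03115 = 0.06105.
The difference is 0.3320 − 0.5660 = -0.2340, so the interval is -0.2340 ± 0.06105 = (-0.295, -0.173).

(-0.295, -0.173)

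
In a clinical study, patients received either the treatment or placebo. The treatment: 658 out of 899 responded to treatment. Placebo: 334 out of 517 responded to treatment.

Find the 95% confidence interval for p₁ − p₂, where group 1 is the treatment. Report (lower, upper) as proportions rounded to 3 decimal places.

p̂₁ = 658/899 = 0.7319 and p̂₂ = 334/517 = 0.6460.
SE₁ = √(p̂₁(1−p̂₁)/n₁) = √(0.7319·0.2681/899) = 0.01477; SE₂ = √(0.6460·0.3540/517) = 0.02103.
Independent samples: SE of the difference = √(SE₁² + SE₂²) = √(0.0002181529 + 0.0004422609) = 0.02570.
z* for 95% confidence is 1.960, so the margin of error is 1.960 × 0.02570 = 0.05037.
Point estimate p̂₁ − p̂₂ = 0.7319 − 0.6460 = 0.0859.
0.0859 ± 0.05037 → (0.036, 0.136).

(0.036, 0.136)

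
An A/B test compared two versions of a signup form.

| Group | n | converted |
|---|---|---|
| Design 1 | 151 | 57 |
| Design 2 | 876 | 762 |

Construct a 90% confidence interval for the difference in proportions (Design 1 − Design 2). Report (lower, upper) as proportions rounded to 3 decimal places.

(-0.560, -0.425)

First, p̂₁ = 57/151 = 0.3775; p̂₂ = 762/876 = 0.8699.
The two standard errors are √(0.3775×0.6225/151) = 0.03945 and √(0.8699×0.1301/876) = 0.01137.
Because the samples are independent, SE_diff = √(0.03945² + 0.01137²) = 0.04106.
Using z* = 1.645 for 90%, ME = 1.645 × 0.04106 = 0.06754.
p̂₁ − p̂₂ = -0.4924; interval -0.4924 ± 0.06754 gives (-0.560, -0.425).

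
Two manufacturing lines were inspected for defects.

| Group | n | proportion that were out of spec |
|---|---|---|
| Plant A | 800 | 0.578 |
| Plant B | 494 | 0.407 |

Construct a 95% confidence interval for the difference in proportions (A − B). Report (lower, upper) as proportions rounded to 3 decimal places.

SE₁ = √(p̂₁(1−p̂₁)/n₁) = √(0.5780·0.4220/800) = 0.01746; SE₂ = √(0.4070·0.5930/494) = 0.02210.
Independent samples: SE of the difference = √(SE₁² + SE₂²) = √(0.0003048516 + 0.00048841) = 0.02816.
z* for 95% confidence is 1.960, so the margin of error is 1.960 × 0.02816 = 0.05519.
Point estimate p̂₁ − p̂₂ = 0.5780 − 0.4070 = 0.1710.
0.1710 ± 0.05519 → (0.116, 0.226).

(0.116, 0.226)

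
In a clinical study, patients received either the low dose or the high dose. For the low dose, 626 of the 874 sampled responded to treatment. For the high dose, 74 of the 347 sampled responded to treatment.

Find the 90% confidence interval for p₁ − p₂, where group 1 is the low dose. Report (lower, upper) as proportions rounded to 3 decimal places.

p̂₁ = 626/874 = 0.7162 and p̂₂ = 74/347 = 0.2133.
SE₁ = √(p̂₁(1−p̂₁)/n₁) = √(0.7162·0.2838/874) = 0.01525; SE₂ = √(0.2133·0.7867/347) = 0.02199.
Independent samples: SE of the difference = √(SE₁² + SE₂²) = √(0.0002325625 + 0.0004835601) = 0.02676.
z* for 90% confidence is 1.645, so the margin of error is 1.645 × 0.02676 = 0.04402.
Point estimate p̂₁ − p̂₂ = 0.7162 − 0.2133 = 0.5029.
0.5029 ± 0.04402 → (0.459, 0.547).

(0.459, 0.547)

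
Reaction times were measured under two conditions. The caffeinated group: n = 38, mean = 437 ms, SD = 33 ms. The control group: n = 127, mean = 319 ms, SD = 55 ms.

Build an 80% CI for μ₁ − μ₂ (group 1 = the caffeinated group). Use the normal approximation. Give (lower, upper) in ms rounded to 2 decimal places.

Per-group SEs: s₁/√n₁ = 33/√38 = 5.3533, s₂/√n₂ = 55/√127 = 4.8805.
Unpooled SE of the difference: √(28.65782089 + 23.81928025) = 7.2441.
Margin of error = z* · SE = 1.282 × 7.2441 = 9.2869.
x̄₁ − x̄₂ = 437 − 319 = 118.0000.
CI: 118.0000 ± 9.2869 = (108.71, 127.29).

(108.71, 127.29)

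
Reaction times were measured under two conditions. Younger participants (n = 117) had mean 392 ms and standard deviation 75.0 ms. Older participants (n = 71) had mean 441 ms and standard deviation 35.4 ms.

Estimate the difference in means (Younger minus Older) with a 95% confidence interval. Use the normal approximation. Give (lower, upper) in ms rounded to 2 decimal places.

Standard errors of each mean: 75.0/√117 = 6.9338 and 35.4/√71 = 4.2012.
SE(x̄₁ − x̄₂) = √(6.9338² + 4.2012²) = 8.1073 for independent samples with unequal variances.
With z* = 1.960, the margin is 1.960 × 8.1073 = 15.8903.
x̄₁ − x̄₂ = 392 − 441 = -49.0000; the interval is -49.0000 ± 15.8903 = (-64.89, -33.11).

(-64.89, -33.11)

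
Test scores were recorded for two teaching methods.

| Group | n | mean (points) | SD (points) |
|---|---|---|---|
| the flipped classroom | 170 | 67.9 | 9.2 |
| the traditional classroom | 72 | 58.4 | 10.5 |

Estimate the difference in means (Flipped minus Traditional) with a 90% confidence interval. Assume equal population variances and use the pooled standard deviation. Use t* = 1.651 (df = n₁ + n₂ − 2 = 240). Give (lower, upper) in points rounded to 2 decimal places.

s_p = √[((n₁−1)s₁² + (n₂−1)s₂²)/(n₁+n₂−2)] = √[(169·9.2² + 71·10.5²)/240] = 9.6029.
SE = 9.6029·√(1/170 + 1/72) = 1.3503.
With t* = 1.651, margin = 1.651 × 1.3503 = 2.2293.
x̄₁ − x̄₂ = 67.9 − 58.4 = 9.5000; interval 9.5000 ± 2.2293 = (7.27, 11.73).

(7.27, 11.73)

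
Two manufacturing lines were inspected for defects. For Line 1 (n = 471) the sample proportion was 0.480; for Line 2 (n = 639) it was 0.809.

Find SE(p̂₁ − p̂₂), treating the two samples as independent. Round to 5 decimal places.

The two standard errors are √(0.4800×0.5200/471) = 0.02302 and √(0.8090×0.1910/639) = 0.01555.
Because the samples are independent, SE_diff = √(0.02302² + 0.01555²) = 0.02778.

0.02778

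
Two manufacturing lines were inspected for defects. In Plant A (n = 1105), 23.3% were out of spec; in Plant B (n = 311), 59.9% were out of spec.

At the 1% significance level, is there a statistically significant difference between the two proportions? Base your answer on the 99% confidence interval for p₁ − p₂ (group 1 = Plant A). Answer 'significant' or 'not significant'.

significant

SE₁ = √(p̂₁(1−p̂₁)/n₁) = √(0.2330·0.7670/1105) = 0.01272; SE₂ = √(0.5990·0.4010/311) = 0.02779.
Independent samples: SE of the difference = √(SE₁² + SE₂²) = √(0.0001617984 + 0.0007722841) = 0.03056.
z* for 99% confidence is 2.576, so the margin of error is 2.576 × 0.03056 = 0.07872.
Point estimate p̂₁ − p̂₂ = 0.2330 − 0.5990 = -0.3660.
-0.3660 ± 0.07872 → (-0.44472, -0.28728).
The interval (-0.44472, -0.28728) does not contain 0, so the difference is significant.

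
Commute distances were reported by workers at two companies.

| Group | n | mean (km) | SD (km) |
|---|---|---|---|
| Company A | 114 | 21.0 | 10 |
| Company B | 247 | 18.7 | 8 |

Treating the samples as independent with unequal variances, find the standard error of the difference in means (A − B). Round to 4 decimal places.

Standard errors of each mean: 10/√114 = 0.9366 and 8/√247 = 0.5090.
SE(x̄₁ − x̄₂) = √(0.9366² + 0.5090²) = 1.0660 for independent samples with unequal variances.

1.0660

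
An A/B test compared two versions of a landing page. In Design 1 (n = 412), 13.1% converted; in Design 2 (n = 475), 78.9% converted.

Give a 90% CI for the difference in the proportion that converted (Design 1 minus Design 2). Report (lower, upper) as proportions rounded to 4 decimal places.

Each SE is √(p̂(1−p̂)/n): √(0.1310·0.8690/412) = 0.01662 and √(0.7890·0.2110/475) = 0.01872.
SE(p̂₁ − p̂₂) = √(SE₁² + SE₂²) = √(0.0002762244 + 0.0003504384) = 0.02503, since the two samples are independent.
At 90% confidence z* = 1.645; margin = 1.645 × 0.02503 = 0.04117.
The difference is 0.1310 − 0.7890 = -0.6580, so the interval is -0.6580 ± 0.04117 = (-0.6992, -0.6168).

(-0.6992, -0.6168)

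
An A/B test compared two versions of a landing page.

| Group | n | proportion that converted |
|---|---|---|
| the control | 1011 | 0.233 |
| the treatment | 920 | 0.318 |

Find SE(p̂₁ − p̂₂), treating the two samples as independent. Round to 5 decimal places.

0.02031

SE₁ = √(p̂₁(1−p̂₁)/n₁) = √(0.2330·0.7670/1011) = 0.01330; SE₂ = √(0.3180·0.6820/920) = 0.01535.
Independent samples: SE of the difference = √(SE₁² + SE₂²) = √(0.00017689 + 0.0002356225) = 0.02031.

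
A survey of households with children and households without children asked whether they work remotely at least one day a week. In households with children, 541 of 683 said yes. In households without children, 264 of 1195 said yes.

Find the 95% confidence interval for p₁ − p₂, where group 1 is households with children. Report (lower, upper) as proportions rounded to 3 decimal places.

First, p̂₁ = 541/683 = 0.7921; p̂₂ = 264/1195 = 0.2209.
The two standard errors are √(0.7921×0.2079/683) = 0.01553 and √(0.2209×0.7791/1195) = 0.01200.
Because the samples are independent, SE_diff = √(0.01553² + 0.01200²) = 0.01963.
Using z* = 1.960 for 95%, ME = 1.960 × 0.01963 = 0.03847.
p̂₁ − p̂₂ = 0.5712; interval 0.5712 ± 0.03847 gives (0.533, 0.610).

(0.533, 0.610)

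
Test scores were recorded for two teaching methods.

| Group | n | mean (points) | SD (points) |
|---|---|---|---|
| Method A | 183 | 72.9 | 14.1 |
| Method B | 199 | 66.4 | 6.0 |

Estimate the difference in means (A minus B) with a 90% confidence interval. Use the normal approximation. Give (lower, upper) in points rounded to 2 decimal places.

(4.65, 8.35)

Per-group SEs: s₁/√n₁ = 14.1/√183 = 1.0423, s₂/√n₂ = 6.0/√199 = 0.4253.
Unpooled SE of the difference: √(1.08638929 + 0.18088009) = 1.1257.
Margin of error = z* · SE = 1.645 × 1.1257 = 1.8518.
x̄₁ − x̄₂ = 72.9 − 66.4 = 6.5000.
CI: 6.5000 ± 1.8518 = (4.65, 8.35).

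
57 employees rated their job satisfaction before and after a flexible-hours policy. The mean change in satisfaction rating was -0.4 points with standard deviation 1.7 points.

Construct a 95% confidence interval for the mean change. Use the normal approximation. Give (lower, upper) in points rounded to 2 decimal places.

(-0.84, 0.04)

Paired design: SE = s_d/√n = 1.7/√57 = 0.2252.
z* = 1.960; margin of error = 1.960 × 0.2252 = 0.4414.
-0.4 ± 0.4414 → (-0.84, 0.04).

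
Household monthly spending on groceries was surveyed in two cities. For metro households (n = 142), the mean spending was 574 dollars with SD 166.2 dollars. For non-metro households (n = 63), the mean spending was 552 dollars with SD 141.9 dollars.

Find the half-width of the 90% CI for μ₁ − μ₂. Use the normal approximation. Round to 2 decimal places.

37.30

SE₁ = s₁/√n₁ = 166.2/√142 = 13.9472; SE₂ = 141.9/√63 = 17.8777.
Independent samples, unequal variances: SE_diff = √(SE₁² + SE₂²) = √(194.52438784 + 319.61215729) = 22.6746.
z* = 1.645, so margin of error = 1.645 × 22.6746 = 37.2997.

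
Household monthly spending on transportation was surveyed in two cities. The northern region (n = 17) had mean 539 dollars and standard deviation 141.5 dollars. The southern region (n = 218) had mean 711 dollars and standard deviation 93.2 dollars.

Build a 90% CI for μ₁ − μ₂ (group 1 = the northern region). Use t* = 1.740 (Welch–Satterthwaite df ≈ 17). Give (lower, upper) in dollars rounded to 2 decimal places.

(-232.72, -111.28)

SE₁ = s₁/√n₁ = 141.5/√17 = 34.3188; SE₂ = 93.2/√218 = 6.3123.
Independent samples, unequal variances: SE_diff = √(SE₁² + SE₂²) = √(1177.78003344 + 39.84513129) = 34.8945.
t* = 1.740, so margin of error = 1.740 × 34.8945 = 60.7164.
Difference in means = 539 − 711 = -172.0000.
-172.0000 ± 60.7164 → (-232.72, -111.28).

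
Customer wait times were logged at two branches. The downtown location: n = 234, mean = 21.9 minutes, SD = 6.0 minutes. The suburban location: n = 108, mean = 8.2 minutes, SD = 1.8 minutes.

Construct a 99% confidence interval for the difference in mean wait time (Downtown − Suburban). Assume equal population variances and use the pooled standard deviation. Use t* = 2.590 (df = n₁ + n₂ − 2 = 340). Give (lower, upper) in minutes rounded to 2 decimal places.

(12.17, 15.23)

Pooled variance s_p² = [233·6.0² + 107·1.8²] / (234+108−2) = 25.6902, so s_p = 5.0686.
SE_diff = s_p·√(1/n₁ + 1/n₂) = 5.0686·√(1/234 + 1/108) = 0.5896.
t* = 2.590; margin = 2.590 × 0.5896 = 1.5271.
Difference = 21.9 − 8.2 = 13.7000.
13.7000 ± 1.5271 → (12.17, 15.23).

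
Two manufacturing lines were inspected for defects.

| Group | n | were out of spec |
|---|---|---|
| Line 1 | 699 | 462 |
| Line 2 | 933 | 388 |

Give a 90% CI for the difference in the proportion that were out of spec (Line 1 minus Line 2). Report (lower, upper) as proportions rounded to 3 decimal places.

(0.205, 0.285)

First, p̂₁ = 462/699 = 0.6609; p̂₂ = 388/933 = 0.4159.
The two standard errors are √(0.6609×0.3391/699) = 0.01791 and √(0.4159×0.5841/933) = 0.01614.
Because the samples are independent, SE_diff = √(0.01791² + 0.01614²) = 0.02411.
Using z* = 1.645 for 90%, ME = 1.645 × 0.02411 = 0.03966.
p̂₁ − p̂₂ = 0.2450; interval 0.2450 ± 0.03966 gives (0.205, 0.285).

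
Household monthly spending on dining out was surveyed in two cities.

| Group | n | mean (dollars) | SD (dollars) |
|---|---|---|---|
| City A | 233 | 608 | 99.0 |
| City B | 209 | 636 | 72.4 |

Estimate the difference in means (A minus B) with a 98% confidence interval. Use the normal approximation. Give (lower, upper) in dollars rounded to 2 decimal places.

(-47.06, -8.94)

SE₁ = s₁/√n₁ = 99.0/√233 = 6.4857; SE₂ = 72.4/√209 = 5.0080.
Independent samples, unequal variances: SE_diff = √(SE₁² + SE₂²) = √(42.06430449 + 25.080064) = 8.1942.
z* = 2.326, so margin of error = 2.326 × 8.1942 = 19.0597.
Difference in means = 608 − 636 = -28.0000.
-28.0000 ± 19.0597 → (-47.06, -8.94).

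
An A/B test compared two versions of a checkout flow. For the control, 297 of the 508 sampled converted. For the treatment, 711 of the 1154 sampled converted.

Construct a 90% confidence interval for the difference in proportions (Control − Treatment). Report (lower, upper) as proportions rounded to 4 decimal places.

(-0.0745, 0.0115)

Sample proportions: 297/508 = 0.5846, 711/1154 = 0.6161.
Each SE is √(p̂(1−p̂)/n): √(0.5846·0.4154/508) = 0.02186 and √(0.6161·0.3839/1154) = 0.01432.
SE(p̂₁ − p̂₂) = √(SE₁² + SE₂²) = √(0.0004778596 + 0.0002050624) = 0.02613, since the two samples are independent.
At 90% confidence z* = 1.645; margin = 1.645 × 0.02613 = 0.04298.
The difference is 0.5846 − 0.6161 = -0.0315, so the interval is -0.0315 ± 0.04298 = (-0.0745, 0.0115).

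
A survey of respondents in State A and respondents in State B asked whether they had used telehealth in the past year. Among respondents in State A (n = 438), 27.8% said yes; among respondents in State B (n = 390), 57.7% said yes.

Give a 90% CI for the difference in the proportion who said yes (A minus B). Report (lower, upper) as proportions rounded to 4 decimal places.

SE₁ = √(p̂₁(1−p̂₁)/n₁) = √(0.2780·0.7220/438) = 0.02141; SE₂ = √(0.5770·0.4230/390) = 0.02502.
Independent samples: SE of the difference = √(SE₁² + SE₂²) = √(0.0004583881 + 0.0006260004) = 0.03293.
z* for 90% confidence is 1.645, so the margin of error is 1.645 × 0.03293 = 0.05417.
Point estimate p̂₁ − p̂₂ = 0.2780 − 0.5770 = -0.2990.
-0.2990 ± 0.05417 → (-0.3532, -0.2448).

(-0.3532, -0.2448)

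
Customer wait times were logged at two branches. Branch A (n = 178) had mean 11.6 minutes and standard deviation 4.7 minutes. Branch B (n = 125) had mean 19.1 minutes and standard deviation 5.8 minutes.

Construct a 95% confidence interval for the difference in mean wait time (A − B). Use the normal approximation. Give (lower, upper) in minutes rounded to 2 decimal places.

(-8.73, -6.27)

SE₁ = s₁/√n₁ = 4.7/√178 = 0.3523; SE₂ = 5.8/√125 = 0.5188.
Independent samples, unequal variances: SE_diff = √(SE₁² + SE₂²) = √(0.12411529 + 0.26915344) = 0.6271.
z* = 1.960, so margin of error = 1.960 × 0.6271 = 1.2291.
Difference in means = 11.6 − 19.1 = -7.5000.
-7.5000 ± 1.2291 → (-8.73, -6.27).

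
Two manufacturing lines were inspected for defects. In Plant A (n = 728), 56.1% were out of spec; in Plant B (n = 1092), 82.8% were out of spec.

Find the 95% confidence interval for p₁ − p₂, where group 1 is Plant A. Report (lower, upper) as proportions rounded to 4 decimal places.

Each SE is √(p̂(1−p̂)/n): √(0.5610·0.4390/728) = 0.01839 and √(0.8280·0.1720/1092) = 0.01142.
SE(p̂₁ − p̂₂) = √(SE₁² + SE₂²) = √(0.0003381921 + 0.0001304164) = 0.02165, since the two samples are independent.
At 95% confidence z* = 1.960; margin = 1.960 × 0.02165 = 0.04243.
The difference is 0.5610 − 0.8280 = -0.2670, so the interval is -0.2670 ± 0.04243 = (-0.3094, -0.2246).

(-0.3094, -0.2246)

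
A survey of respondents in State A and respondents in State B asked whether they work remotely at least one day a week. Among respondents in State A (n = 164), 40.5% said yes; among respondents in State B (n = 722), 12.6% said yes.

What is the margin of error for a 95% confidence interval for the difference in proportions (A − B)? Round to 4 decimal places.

Each SE is √(p̂(1−p̂)/n): √(0.4050·0.5950/164) = 0.03833 and √(0.1260·0.8740/722) = 0.01235.
SE(p̂₁ − p̂₂) = √(SE₁² + SE₂²) = √(0.0014691889 + 0.0001525225) = 0.04027, since the two samples are independent.
At 95% confidence z* = 1.960; margin = 1.960 × 0.04027 = 0.07893.

0.0789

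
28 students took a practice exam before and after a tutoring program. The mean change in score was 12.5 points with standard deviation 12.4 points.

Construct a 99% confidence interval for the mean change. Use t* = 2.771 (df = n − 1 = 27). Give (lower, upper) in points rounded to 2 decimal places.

(6.01, 18.99)

Paired design: SE = s_d/√n = 12.4/√28 = 2.3434.
t* = 2.771; margin of error = 2.771 × 2.3434 = 6.4936.
12.5 ± 6.4936 → (6.01, 18.99).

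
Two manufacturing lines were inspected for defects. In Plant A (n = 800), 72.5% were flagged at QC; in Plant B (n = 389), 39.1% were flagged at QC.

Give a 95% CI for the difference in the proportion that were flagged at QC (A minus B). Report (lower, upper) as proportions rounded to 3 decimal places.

The two standard errors are √(0.7250×0.2750/800) = 0.01579 and √(0.3910×0.6090/389) = 0.02474.
Because the samples are independent, SE_diff = √(0.01579² + 0.02474²) = 0.02935.
Using z* = 1.960 for 95%, ME = 1.960 × 0.02935 = 0.05753.
p̂₁ − p̂₂ = 0.3340; interval 0.3340 ± 0.05753 gives (0.276, 0.392).

(0.276, 0.392)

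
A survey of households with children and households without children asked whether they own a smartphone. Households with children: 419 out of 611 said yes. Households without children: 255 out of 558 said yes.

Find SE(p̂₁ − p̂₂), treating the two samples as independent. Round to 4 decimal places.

p̂₁ = 419/611 = 0.6858 and p̂₂ = 255/558 = 0.4570.
SE₁ = √(p̂₁(1−p̂₁)/n₁) = √(0.6858·0.3142/611) = 0.01878; SE₂ = √(0.4570·0.5430/558) = 0.02109.
Independent samples: SE of the difference = √(SE₁² + SE₂²) = √(0.0003526884 + 0.0004447881) = 0.02824.

0.0282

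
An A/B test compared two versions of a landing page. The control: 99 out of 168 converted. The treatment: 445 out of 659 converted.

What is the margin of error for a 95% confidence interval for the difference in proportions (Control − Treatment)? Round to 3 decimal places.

0.083

p̂₁ = 99/168 = 0.5893 and p̂₂ = 445/659 = 0.6753.
SE₁ = √(p̂₁(1−p̂₁)/n₁) = √(0.5893·0.4107/168) = 0.03796; SE₂ = √(0.6753·0.3247/659) = 0.01824.
Independent samples: SE of the difference = √(SE₁² + SE₂²) = √(0.0014409616 + 0.0003326976) = 0.04211.
z* for 95% confidence is 1.960, so the margin of error is 1.960 × 0.04211 = 0.08254.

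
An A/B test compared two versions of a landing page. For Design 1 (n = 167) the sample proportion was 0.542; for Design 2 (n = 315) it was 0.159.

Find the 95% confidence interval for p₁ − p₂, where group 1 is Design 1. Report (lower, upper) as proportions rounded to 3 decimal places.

SE₁ = √(p̂₁(1−p̂₁)/n₁) = √(0.5420·0.4580/167) = 0.03855; SE₂ = √(0.1590·0.8410/315) = 0.02060.
Independent samples: SE of the difference = √(SE₁² + SE₂²) = √(0.0014861025 + 0.00042436) = 0.04371.
z* for 95% confidence is 1.960, so the margin of error is 1.960 × 0.04371 = 0.08567.
Point estimate p̂₁ − p̂₂ = 0.5420 − 0.1590 = 0.3830.
0.3830 ± 0.08567 → (0.297, 0.469).

(0.297, 0.469)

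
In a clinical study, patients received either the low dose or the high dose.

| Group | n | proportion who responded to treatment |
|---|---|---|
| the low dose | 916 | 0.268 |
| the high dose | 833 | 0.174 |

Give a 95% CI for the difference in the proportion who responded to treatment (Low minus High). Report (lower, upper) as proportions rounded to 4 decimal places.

The two standard errors are √(0.2680×0.7320/916) = 0.01463 and √(0.1740×0.8260/833) = 0.01314.
Because the samples are independent, SE_diff = √(0.01463² + 0.01314²) = 0.01966.
Using z* = 1.960 for 95%, ME = 1.960 × 0.01966 = 0.03853.
p̂₁ − p̂₂ = 0.0940; interval 0.0940 ± 0.03853 gives (0.0555, 0.1325).

(0.0555, 0.1325)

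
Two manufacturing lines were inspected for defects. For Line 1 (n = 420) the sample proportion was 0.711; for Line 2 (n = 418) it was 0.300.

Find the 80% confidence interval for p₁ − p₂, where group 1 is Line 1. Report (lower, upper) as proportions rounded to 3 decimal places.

(0.371, 0.451)

The two standard errors are √(0.7110×0.2890/420) = 0.02212 and √(0.3000×0.7000/418) = 0.02241.
Because the samples are independent, SE_diff = √(0.02212² + 0.02241²) = 0.03149.
Using z* = 1.282 for 80%, ME = 1.282 × 0.03149 = 0.04037.
p̂₁ − p̂₂ = 0.4110; interval 0.4110 ± 0.04037 gives (0.371, 0.451).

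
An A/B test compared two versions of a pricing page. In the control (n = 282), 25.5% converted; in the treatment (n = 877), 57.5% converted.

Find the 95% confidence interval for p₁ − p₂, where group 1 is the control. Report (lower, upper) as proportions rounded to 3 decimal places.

Each SE is √(p̂(1−p̂)/n): √(0.2550·0.7450/282) = 0.02596 and √(0.5750·0.4250/877) = 0.01669.
SE(p̂₁ − p̂₂) = √(SE₁² + SE₂²) = √(0.0006739216 + 0.0002785561) = 0.03086, since the two samples are independent.
At 95% confidence z* = 1.960; margin = 1.960 × 0.03086 = 0.06049.
The difference is 0.2550 − 0.5750 = -0.3200, so the interval is -0.3200 ± 0.06049 = (-0.380, -0.260).

(-0.380, -0.260)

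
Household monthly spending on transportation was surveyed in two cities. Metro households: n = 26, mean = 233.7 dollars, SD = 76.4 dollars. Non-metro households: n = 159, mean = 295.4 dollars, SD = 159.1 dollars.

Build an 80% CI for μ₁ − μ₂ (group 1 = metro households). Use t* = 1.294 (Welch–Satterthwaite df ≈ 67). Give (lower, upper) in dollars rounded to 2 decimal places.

(-87.05, -36.35)

Standard errors of each mean: 76.4/√26 = 14.9833 and 159.1/√159 = 12.6175.
SE(x̄₁ − x̄₂) = √(14.9833² + 12.6175²) = 19.5883 for independent samples with unequal variances.
With t* = 1.294, the margin is 1.294 × 19.5883 = 25.3473.
x̄₁ − x̄₂ = 233.7 − 295.4 = -61.7000; the interval is -61.7000 ± 25.3473 = (-87.05, -36.35).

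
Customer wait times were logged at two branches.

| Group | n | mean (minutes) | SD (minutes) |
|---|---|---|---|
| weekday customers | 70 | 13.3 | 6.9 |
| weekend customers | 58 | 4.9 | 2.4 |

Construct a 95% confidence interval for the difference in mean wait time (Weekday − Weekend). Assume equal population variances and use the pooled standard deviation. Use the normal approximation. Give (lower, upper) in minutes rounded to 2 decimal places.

Pooled variance s_p² = [69·6.9² + 57·2.4²] / (70+58−2) = 28.6779, so s_p = 5.3552.
SE_diff = s_p·√(1/n₁ + 1/n₂) = 5.3552·√(1/70 + 1/58) = 0.9509.
z* = 1.960; margin = 1.960 × 0.9509 = 1.8638.
Difference = 13.3 − 4.9 = 8.4000.
8.4000 ± 1.8638 → (6.54, 10.26).

(6.54, 10.26)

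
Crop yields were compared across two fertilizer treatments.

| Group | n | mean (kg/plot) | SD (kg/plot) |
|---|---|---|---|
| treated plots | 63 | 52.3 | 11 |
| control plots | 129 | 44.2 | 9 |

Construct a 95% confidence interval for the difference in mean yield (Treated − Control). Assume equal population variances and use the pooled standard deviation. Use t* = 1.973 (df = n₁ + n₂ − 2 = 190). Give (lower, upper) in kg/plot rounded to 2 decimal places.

s_p = √[((n₁−1)s₁² + (n₂−1)s₂²)/(n₁+n₂−2)] = √[(62·11² + 128·9²)/190] = 9.6981.
SE = 9.6981·√(1/63 + 1/129) = 1.4906.
With t* = 1.973, margin = 1.973 × 1.4906 = 2.9410.
x̄₁ − x̄₂ = 52.3 − 44.2 = 8.1000; interval 8.1000 ± 2.9410 = (5.16, 11.04).

(5.16, 11.04)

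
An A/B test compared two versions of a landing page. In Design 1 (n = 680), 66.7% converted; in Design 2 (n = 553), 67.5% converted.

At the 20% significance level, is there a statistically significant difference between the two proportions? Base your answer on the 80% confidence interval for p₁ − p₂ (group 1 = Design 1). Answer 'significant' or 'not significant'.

SE₁ = √(p̂₁(1−p̂₁)/n₁) = √(0.6670·0.3330/680) = 0.01807; SE₂ = √(0.6750·0.3250/553) = 0.01992.
Independent samples: SE of the difference = √(SE₁² + SE₂²) = √(0.0003265249 + 0.0003968064) = 0.02689.
z* for 80% confidence is 1.282, so the margin of error is 1.282 × 0.02689 = 0.03447.
Point estimate p̂₁ − p̂₂ = 0.6670 − 0.6750 = -0.0080.
-0.0080 ± 0.03447 → (-0.04247, 0.02647).
The interval (-0.04247, 0.02647) contains 0, so the difference is not significant.

not significant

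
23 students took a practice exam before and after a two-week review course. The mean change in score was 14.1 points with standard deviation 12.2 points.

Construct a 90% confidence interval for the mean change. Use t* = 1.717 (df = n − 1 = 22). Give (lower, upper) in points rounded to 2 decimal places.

Paired design: SE = s_d/√n = 12.2/√23 = 2.5439.
t* = 1.717; margin of error = 1.717 × 2.5439 = 4.3679.
14.1 ± 4.3679 → (9.73, 18.47).

(9.73, 18.47)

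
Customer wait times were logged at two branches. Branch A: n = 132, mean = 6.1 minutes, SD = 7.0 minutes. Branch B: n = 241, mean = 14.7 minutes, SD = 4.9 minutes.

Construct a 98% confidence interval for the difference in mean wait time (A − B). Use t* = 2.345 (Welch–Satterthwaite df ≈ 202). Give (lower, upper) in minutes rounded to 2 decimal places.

Standard errors of each mean: 7.0/√132 = 0.6093 and 4.9/√241 = 0.3156.
SE(x̄₁ − x̄₂) = √(0.6093² + 0.3156²) = 0.6862 for independent samples with unequal variances.
With t* = 2.345, the margin is 2.345 × 0.6862 = 1.6091.
x̄₁ − x̄₂ = 6.1 − 14.7 = -8.6000; the interval is -8.6000 ± 1.6091 = (-10.21, -6.99).

(-10.21, -6.99)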